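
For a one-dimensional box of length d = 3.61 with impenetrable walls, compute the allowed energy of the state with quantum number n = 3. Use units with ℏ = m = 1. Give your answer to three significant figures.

E = 3.41

The infinite-well eigenfunctions ψ_n = √(2/d) sin(nπx/d) vanish at both walls, giving E_n = n²π²ℏ²/(2md²).
E_3 = 3² × π² / (2 × 1 × 3.61²) = 3.408.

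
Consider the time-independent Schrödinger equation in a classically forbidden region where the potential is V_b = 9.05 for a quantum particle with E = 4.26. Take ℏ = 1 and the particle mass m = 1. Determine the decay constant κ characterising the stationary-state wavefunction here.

Since E < V_b the TISE in this region is ψ'' = κ²ψ with κ = √(2m(V_b − E))/ℏ.
κ = √(2 × 1 × 4.79) = 3.095.

κ = 3.10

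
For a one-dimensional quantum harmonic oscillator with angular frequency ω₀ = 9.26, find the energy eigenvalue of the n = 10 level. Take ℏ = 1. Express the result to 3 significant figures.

The oscillator eigenvalues are E_n = ℏω₀(n + ½), so E_10 = 9.26 × 10.5 = 97.23.

E = 97.2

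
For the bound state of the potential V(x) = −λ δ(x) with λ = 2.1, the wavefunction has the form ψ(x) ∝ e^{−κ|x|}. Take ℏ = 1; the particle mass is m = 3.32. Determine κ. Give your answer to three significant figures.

Integrating the TISE across x = 0 gives the cusp condition ψ'(0⁺) − ψ'(0⁻) = −(2mλ/ℏ²)ψ(0).
With ψ ∝ e^{−κ|x|} this yields −2κ = −2mλ/ℏ², so κ = mλ/ℏ² = 6.972.

κ = 6.97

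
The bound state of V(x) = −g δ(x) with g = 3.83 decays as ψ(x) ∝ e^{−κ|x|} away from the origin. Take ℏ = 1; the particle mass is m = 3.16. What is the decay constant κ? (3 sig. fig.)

κ = 12.1

Integrating the TISE across x = 0 gives the cusp condition ψ'(0⁺) − ψ'(0⁻) = −(2mg/ℏ²)ψ(0).
With ψ ∝ e^{−κ|x|} this yields −2κ = −2mg/ℏ², so κ = mg/ℏ² = 12.10.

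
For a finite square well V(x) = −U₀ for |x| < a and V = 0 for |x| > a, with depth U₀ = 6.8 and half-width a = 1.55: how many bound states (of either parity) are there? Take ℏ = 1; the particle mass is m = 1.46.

N = 5

Define the well-strength parameter z₀ = (a/ℏ)√(2mU₀) = 1.55 × √(2·1.46·6.8) = 6.907.
A new bound state (alternating even/odd) appears each time z₀ passes a multiple of π/2, so N = ⌊2z₀/π⌋ + 1 = ⌊4.397⌋ + 1 = 5.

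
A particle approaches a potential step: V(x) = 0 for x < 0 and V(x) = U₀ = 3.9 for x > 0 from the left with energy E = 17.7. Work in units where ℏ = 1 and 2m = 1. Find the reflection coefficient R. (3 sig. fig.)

R = 0.00386

The wavenumbers are k₁ = √(2mE)/ℏ = 4.207 on the left and k₂ = √(2m(E − U₀))/ℏ = 3.715 on the right.
Continuity of ψ and ψ′ at the step yields the reflection amplitude r = (k₁ − k₂)/(k₁ + k₂) = 0.06214; thus R = |r|² = 0.003862, T = 0.9961.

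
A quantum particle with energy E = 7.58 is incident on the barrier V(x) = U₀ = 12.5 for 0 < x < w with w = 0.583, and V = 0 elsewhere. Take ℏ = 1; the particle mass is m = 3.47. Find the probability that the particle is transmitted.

Since E < U₀ the interior solution is evanescent with decay constant κ = √(2m(U₀ − E))/ℏ = 5.843.
κw = 3.407, sinh(κw) = 15.07.
Matching ψ, ψ′ at both faces gives T = [1 + U₀² sinh²(κw) / (4E(U₀ − E))]⁻¹ = 1/238.7 = 0.00419.

T = 0.00419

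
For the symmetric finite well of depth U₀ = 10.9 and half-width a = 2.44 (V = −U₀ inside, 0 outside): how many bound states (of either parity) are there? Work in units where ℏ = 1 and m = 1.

Define the well-strength parameter z₀ = (a/ℏ)√(2mU₀) = 2.44 × √(2·1·10.9) = 11.39.
A new bound state (alternating even/odd) appears each time z₀ passes a multiple of π/2, so N = ⌊2z₀/π⌋ + 1 = ⌊7.253⌋ + 1 = 8.

N = 8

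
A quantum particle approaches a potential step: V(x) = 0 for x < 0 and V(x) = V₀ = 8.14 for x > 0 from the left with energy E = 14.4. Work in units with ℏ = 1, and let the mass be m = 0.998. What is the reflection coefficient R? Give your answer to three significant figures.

R = 0.0421

The wavenumbers are k₁ = √(2mE)/ℏ = 5.361 on the left and k₂ = √(2m(E − V₀))/ℏ = 3.535 on the right.
Matching ψ and ψ′ at x = 0 gives r = (k₁ − k₂)/(k₁ + k₂), so R = r² = 0.04215 and T = 1 − R = 0.9579.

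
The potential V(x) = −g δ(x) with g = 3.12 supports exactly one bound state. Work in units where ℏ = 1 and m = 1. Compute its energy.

E = -4.87

For x ≠ 0 the bound state is ψ ∝ e^{−κ|x|}; integrating the TISE across the delta gives the cusp condition 2κ = 2mg/ℏ², so κ = 3.120.
Then E = −ℏ²κ²/(2m) = −mg²/(2ℏ²) = -4.867.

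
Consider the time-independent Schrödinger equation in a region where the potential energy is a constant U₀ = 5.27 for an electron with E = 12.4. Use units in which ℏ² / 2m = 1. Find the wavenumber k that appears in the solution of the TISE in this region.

With E > U₀ the solution is oscillatory, ψ ∝ e^{±ikx} with k = √(2m(E − U₀))/ℏ.
k = √(2 × 0.5 × 7.13) = 2.670.

k = 2.67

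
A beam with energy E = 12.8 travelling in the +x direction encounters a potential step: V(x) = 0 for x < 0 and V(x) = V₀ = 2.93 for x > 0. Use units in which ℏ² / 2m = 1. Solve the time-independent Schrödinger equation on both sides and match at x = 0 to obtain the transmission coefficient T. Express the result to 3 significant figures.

T = 0.996

The wavenumbers are k₁ = √(2mE)/ℏ = 3.578 on the left and k₂ = √(2m(E − V₀))/ℏ = 3.142 on the right.
Continuity of ψ and ψ′ at the step yields the reflection amplitude r = (k₁ − k₂)/(k₁ + k₂) = 0.06489; thus R = |r|² = 0.004211, T = 0.9958.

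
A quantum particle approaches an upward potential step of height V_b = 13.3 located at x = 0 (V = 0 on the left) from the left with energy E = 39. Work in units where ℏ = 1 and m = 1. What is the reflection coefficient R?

R = 0.0108

The wavenumbers are k₁ = √(2mE)/ℏ = 8.832 on the left and k₂ = √(2m(E − V_b))/ℏ = 7.169 on the right.
Matching ψ and ψ′ at x = 0 gives r = (k₁ − k₂)/(k₁ + k₂), so R = r² = 0.01079 and T = 1 − R = 0.9892.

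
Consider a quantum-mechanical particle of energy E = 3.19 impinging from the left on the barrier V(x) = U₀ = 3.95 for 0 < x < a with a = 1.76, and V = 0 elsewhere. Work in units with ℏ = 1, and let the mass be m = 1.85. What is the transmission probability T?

Since E < U₀ the interior solution is evanescent with decay constant κ = √(2m(U₀ − E))/ℏ = 1.677.
κa = 2.951, sinh(κa) = 9.540.
Matching ψ, ψ′ at both faces gives T = [1 + U₀² sinh²(κa) / (4E(U₀ − E))]⁻¹ = 1/147.4 = 0.00678.

T = 0.00678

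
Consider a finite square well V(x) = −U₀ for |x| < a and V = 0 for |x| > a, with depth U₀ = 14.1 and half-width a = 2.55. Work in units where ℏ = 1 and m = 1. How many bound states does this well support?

N = 9

The dimensionless depth is z₀ = a√(2mU₀)/ℏ = 2.55 × √(28.20) = 13.54.
The even/odd transcendental equations gain one root per π/2 in z₀, giving N = 1 + ⌊2z₀/π⌋ = 1 + ⌊8.621⌋ = 9.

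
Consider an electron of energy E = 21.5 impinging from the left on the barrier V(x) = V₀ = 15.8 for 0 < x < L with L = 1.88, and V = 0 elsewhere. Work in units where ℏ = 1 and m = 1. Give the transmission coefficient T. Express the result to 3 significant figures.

Above the barrier the interior wavenumber is k₂ = √(2m(E − V₀))/ℏ = 3.376, giving phase k₂L = 6.348.
T = [1 + V₀² sin²(k₂L) / (4E(E − V₀))]⁻¹ = 1/1.002 = 0.998.

T = 0.998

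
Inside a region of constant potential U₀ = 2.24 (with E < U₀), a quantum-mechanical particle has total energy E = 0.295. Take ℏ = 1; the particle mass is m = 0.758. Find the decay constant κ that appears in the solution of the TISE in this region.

Since E < U₀ the TISE in this region is ψ'' = κ²ψ with κ = √(2m(U₀ − E))/ℏ.
κ = √(2 × 0.758 × 1.945) = 1.717.

κ = 1.72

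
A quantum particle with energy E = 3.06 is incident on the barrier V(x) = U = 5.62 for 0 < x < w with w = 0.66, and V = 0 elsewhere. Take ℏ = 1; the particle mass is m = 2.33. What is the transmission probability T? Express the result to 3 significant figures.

T = 0.0407

Since E < U the interior solution is evanescent with decay constant κ = √(2m(U − E))/ℏ = 3.454.
κw = 2.280, sinh(κw) = 4.835.
Matching ψ, ψ′ at both faces gives T = [1 + U² sinh²(κw) / (4E(U − E))]⁻¹ = 1/24.57 = 0.0407.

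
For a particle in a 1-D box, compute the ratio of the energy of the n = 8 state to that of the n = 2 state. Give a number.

Since E_n ∝ n², the ratio is (8/2)² = 16.

16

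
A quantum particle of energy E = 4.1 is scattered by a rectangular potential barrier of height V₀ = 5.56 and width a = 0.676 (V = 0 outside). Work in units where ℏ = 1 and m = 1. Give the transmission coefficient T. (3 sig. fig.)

T = 0.275

E < V₀: inside the barrier ψ ∝ e^{±κx} with κ = √(2m(V₀ − E))/ℏ = 1.709.
κa = 1.155, sinh(κa) = 1.430.
The exact tunnelling result is T⁻¹ = 1 + V₀² sinh²(κa) / [4E(V₀ − E)] = 3.639, so T = 0.275.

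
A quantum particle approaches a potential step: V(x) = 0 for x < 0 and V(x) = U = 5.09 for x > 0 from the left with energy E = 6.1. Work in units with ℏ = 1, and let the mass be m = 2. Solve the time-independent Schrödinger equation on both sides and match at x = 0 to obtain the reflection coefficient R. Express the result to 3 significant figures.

On each side the TISE gives plane waves with k = √(2m(E − V))/ℏ: k₁ = √(2·2·6.1) = 4.940, k₂ = √(2·2·1.01) = 2.010.
Continuity of ψ and ψ′ at the step yields the reflection amplitude r = (k₁ − k₂)/(k₁ + k₂) = 0.4216; thus R = |r|² = 0.1777, T = 0.8223.

R = 0.178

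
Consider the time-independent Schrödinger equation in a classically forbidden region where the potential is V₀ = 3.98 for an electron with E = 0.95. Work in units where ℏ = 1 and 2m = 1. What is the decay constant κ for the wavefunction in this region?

κ = 1.74

Since E < V₀ the TISE in this region is ψ'' = κ²ψ with κ = √(2m(V₀ − E))/ℏ.
κ = √(2 × 0.5 × 3.03) = 1.741.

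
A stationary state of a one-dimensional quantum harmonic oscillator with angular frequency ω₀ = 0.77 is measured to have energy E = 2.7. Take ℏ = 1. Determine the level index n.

E_n = ℏω₀(n + ½) ⇒ n = E/(ℏω₀) − ½ = 2.7/0.77 − 0.5 = 3.006 → n = 3.

n = 3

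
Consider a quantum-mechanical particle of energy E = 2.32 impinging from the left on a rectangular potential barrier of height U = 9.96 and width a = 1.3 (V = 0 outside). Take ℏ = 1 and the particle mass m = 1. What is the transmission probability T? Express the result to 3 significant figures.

T = 0.000110

E < U: inside the barrier ψ ∝ e^{±κx} with κ = √(2m(U − E))/ℏ = 3.909.
κa = 5.082, sinh(κa) = 80.52.
Matching ψ, ψ′ at both faces gives T = [1 + U² sinh²(κa) / (4E(U − E))]⁻¹ = 1/9072 = 0.000110.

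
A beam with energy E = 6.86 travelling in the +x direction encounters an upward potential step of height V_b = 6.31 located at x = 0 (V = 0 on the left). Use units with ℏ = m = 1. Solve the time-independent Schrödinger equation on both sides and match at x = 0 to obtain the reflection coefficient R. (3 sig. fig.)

On each side the TISE gives plane waves with k = √(2m(E − V))/ℏ: k₁ = √(2·1·6.86) = 3.704, k₂ = √(2·1·0.55) = 1.049.
Continuity of ψ and ψ′ at the step yields the reflection amplitude r = (k₁ − k₂)/(k₁ + k₂) = 0.5587; thus R = |r|² = 0.3121, T = 0.6879.

R = 0.312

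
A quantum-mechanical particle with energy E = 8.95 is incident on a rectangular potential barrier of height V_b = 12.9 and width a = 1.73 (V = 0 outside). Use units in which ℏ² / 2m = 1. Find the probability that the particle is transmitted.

T = 0.00350

Since E < V_b the interior solution is evanescent with decay constant κ = √(2m(V_b − E))/ℏ = 1.987.
κa = 3.438, sinh(κa) = 15.55.
The exact tunnelling result is T⁻¹ = 1 + V_b² sinh²(κa) / [4E(V_b − E)] = 285.6, so T = 0.00350.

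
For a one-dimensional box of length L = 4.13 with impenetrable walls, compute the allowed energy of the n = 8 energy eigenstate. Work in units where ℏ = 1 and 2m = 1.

The infinite-well eigenfunctions ψ_n = √(2/L) sin(nπx/L) vanish at both walls, giving E_n = n²π²ℏ²/(2mL²).
E_8 = 8² × π² / (2 × 0.5 × 4.13²) = 37.03.

E = 37.0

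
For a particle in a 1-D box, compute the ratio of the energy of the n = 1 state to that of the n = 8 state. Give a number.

Since E_n ∝ n², the ratio is (1/8)² = 0.015625.

0.015625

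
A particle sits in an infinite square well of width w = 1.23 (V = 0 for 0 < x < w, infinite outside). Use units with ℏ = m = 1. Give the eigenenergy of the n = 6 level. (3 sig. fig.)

E = 117

The infinite-well eigenfunctions ψ_n = √(2/w) sin(nπx/w) vanish at both walls, giving E_n = n²π²ℏ²/(2mw²).
E_6 = 6² × π² / (2 × 1 × 1.23²) = 117.4.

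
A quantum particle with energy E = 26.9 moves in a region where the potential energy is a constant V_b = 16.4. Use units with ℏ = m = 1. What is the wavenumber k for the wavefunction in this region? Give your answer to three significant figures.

k = 4.58

With E > V_b the solution is oscillatory, ψ ∝ e^{±ikx} with k = √(2m(E − V_b))/ℏ.
k = √(2 × 1 × 10.5) = 4.583.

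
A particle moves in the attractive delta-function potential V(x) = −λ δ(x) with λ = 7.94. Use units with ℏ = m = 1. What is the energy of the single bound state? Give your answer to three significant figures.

E = -31.5

For x ≠ 0 the bound state is ψ ∝ e^{−κ|x|}; integrating the TISE across the delta gives the cusp condition 2κ = 2mλ/ℏ², so κ = 7.940.
Then E = −ℏ²κ²/(2m) = −mλ²/(2ℏ²) = -31.52.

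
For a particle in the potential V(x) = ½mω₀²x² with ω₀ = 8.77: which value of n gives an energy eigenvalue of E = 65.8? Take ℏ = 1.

n = 7

Invert E_n = (n + ½)ℏω₀: n = E/ℏω₀ − ½ = 7.003, so n = 7.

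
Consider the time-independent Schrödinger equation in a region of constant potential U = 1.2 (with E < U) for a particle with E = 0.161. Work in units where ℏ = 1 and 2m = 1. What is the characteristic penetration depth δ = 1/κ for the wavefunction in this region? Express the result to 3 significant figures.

Since E < U the TISE in this region is ψ'' = κ²ψ with κ = √(2m(U − E))/ℏ.
κ = √(2 × 0.5 × 1.039) = 1.019. The penetration depth is δ = 1/κ = 0.981.

δ = 0.981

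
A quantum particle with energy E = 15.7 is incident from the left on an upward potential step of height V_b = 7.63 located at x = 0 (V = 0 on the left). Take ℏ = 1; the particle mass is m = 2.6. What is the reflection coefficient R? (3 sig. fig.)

R = 0.0272

The wavenumbers are k₁ = √(2mE)/ℏ = 9.035 on the left and k₂ = √(2m(E − V_b))/ℏ = 6.478 on the right.
Continuity of ψ and ψ′ at the step yields the reflection amplitude r = (k₁ − k₂)/(k₁ + k₂) = 0.1649; thus R = |r|² = 0.02718, T = 0.9728.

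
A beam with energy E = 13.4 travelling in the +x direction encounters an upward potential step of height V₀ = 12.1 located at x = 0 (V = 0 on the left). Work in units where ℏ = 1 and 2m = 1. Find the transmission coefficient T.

On each side the TISE gives plane waves with k = √(2m(E − V))/ℏ: k₁ = √(2·½·13.4) = 3.661, k₂ = √(2·½·1.3) = 1.140.
Continuity of ψ and ψ′ at the step yields the reflection amplitude r = (k₁ − k₂)/(k₁ + k₂) = 0.5250; thus R = |r|² = 0.2756, T = 0.7244.

T = 0.724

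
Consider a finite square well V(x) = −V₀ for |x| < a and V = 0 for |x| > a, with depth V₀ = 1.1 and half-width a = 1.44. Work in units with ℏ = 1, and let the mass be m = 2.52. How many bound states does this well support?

N = 3

The dimensionless depth is z₀ = a√(2mV₀)/ℏ = 1.44 × √(5.544) = 3.391.
A new bound state (alternating even/odd) appears each time z₀ passes a multiple of π/2, so N = ⌊2z₀/π⌋ + 1 = ⌊2.159⌋ + 1 = 3.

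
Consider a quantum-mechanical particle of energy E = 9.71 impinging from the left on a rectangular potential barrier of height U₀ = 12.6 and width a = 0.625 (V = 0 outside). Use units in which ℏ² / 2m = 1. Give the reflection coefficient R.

E < U₀: inside the barrier ψ ∝ e^{±κx} with κ = √(2m(U₀ − E))/ℏ = 1.700.
κa = 1.063, sinh(κa) = 1.274.
The exact tunnelling result is T⁻¹ = 1 + U₀² sinh²(κa) / [4E(U₀ − E)] = 3.296, so T = 0.303.
R = 1 − T = 0.697.

R = 0.697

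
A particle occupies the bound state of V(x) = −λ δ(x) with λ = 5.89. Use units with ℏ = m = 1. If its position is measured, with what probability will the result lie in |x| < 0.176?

P = 0.874

The normalised bound state is ψ = √κ e^{−κ|x|} with κ = mλ/ℏ² = 5.890.
P(|x| < d) = ∫_{−d}^{d} κ e^{−2κ|x|} dx = 1 − e^{−2κd} = 1 − e^{−2.073} = 0.8742.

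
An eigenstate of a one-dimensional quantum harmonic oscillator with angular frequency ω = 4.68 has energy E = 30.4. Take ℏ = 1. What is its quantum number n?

n = 6

Invert E_n = (n + ½)ℏω: n = E/ℏω − ½ = 5.996, so n = 6.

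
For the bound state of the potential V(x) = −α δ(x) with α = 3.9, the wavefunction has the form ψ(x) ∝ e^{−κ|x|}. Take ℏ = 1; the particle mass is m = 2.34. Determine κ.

κ = 9.13

Integrate −(ℏ²/2m)ψ'' − αδ(x)ψ = Eψ from −ε to +ε: the ψ'' term gives ψ'(0⁺) − ψ'(0⁻) and the δ term gives −(2mα/ℏ²)ψ(0).
With ψ ∝ e^{−κ|x|} this yields −2κ = −2mα/ℏ², so κ = mα/ℏ² = 9.126.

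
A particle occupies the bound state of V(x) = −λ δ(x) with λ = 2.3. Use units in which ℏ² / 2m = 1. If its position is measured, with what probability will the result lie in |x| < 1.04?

The normalised bound state is ψ = √κ e^{−κ|x|} with κ = mλ/ℏ² = 1.150.
P(|x| < d) = ∫_{−d}^{d} κ e^{−2κ|x|} dx = 1 − e^{−2κd} = 1 − e^{−2.392} = 0.9086.

P = 0.909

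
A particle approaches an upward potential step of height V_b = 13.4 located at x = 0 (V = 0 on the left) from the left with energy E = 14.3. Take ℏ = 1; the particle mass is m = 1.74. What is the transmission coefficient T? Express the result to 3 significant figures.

T = 0.641

The wavenumbers are k₁ = √(2mE)/ℏ = 7.054 on the left and k₂ = √(2m(E − V_b))/ℏ = 1.770 on the right.
Matching ψ and ψ′ at x = 0 gives r = (k₁ − k₂)/(k₁ + k₂), so R = r² = 0.3587 and T = 1 − R = 0.6413.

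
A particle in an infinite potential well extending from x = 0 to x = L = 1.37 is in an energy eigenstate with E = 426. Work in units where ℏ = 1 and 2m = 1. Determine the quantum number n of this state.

n = 9

From E_n = n²π²ℏ²/(2mL²) invert to n = √(2mL²E)/(πℏ).
n = (1.37/π) × √(2 × 0.5 × 426) = 9.001 → n = 9.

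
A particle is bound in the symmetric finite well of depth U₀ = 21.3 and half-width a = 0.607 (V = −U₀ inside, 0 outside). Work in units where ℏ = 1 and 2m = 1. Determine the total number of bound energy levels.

The dimensionless depth is z₀ = a√(2mU₀)/ℏ = 0.607 × √(21.30) = 2.801.
The even/odd transcendental equations gain one root per π/2 in z₀, giving N = 1 + ⌊2z₀/π⌋ = 1 + ⌊1.783⌋ = 2.

N = 2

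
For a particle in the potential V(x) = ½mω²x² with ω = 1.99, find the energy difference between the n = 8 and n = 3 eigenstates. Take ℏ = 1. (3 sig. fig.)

E_n = ℏω(n + ½), so ΔE = (8 − 3) ℏω = 5 × 1.99 = 9.950.

ΔE = 9.95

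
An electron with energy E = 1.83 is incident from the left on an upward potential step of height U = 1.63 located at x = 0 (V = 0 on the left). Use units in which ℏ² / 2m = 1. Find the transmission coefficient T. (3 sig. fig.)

T = 0.747

On each side the TISE gives plane waves with k = √(2m(E − V))/ℏ: k₁ = √(2·½·1.83) = 1.353, k₂ = √(2·½·0.2) = 0.4472.
Matching ψ and ψ′ at x = 0 gives r = (k₁ − k₂)/(k₁ + k₂), so R = r² = 0.2531 and T = 1 − R = 0.7469.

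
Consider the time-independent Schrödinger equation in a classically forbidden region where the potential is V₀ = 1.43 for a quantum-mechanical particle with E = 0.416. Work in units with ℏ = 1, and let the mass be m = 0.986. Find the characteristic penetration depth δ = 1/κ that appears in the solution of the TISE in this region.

Since E < V₀ the TISE in this region is ψ'' = κ²ψ with κ = √(2m(V₀ − E))/ℏ.
κ = √(2 × 0.986 × 1.014) = 1.414. The penetration depth is δ = 1/κ = 0.707.

δ = 0.707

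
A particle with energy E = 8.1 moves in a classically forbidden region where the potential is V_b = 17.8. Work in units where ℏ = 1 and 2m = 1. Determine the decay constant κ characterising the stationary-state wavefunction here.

Since E < V_b the TISE in this region is ψ'' = κ²ψ with κ = √(2m(V_b − E))/ℏ.
κ = √(2 × 0.5 × 9.7) = 3.114.

κ = 3.11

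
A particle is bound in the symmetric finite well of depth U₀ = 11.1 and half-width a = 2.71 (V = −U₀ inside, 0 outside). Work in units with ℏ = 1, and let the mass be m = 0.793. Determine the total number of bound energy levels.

The dimensionless depth is z₀ = a√(2mU₀)/ℏ = 2.71 × √(17.60) = 11.37.
A new bound state (alternating even/odd) appears each time z₀ passes a multiple of π/2, so N = ⌊2z₀/π⌋ + 1 = ⌊7.239⌋ + 1 = 8.

N = 8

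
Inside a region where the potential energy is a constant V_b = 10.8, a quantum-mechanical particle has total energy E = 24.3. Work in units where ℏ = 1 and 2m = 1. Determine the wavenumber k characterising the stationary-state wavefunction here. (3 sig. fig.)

k = 3.67

With E > V_b the solution is oscillatory, ψ ∝ e^{±ikx} with k = √(2m(E − V_b))/ℏ.
k = √(2 × 0.5 × 13.5) = 3.674.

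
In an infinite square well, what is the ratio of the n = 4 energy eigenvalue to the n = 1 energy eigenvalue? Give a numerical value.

E_n = n²π²ℏ²/(2mL²) so the ratio is n₂²/n₁² = 16/1 = 16.

16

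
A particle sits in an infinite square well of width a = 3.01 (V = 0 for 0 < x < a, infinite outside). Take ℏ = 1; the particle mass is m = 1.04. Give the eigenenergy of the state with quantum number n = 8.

The infinite-well eigenfunctions ψ_n = √(2/a) sin(nπx/a) vanish at both walls, giving E_n = n²π²ℏ²/(2ma²).
E_8 = 8² × π² / (2 × 1.04 × 3.01²) = 33.52.

E = 33.5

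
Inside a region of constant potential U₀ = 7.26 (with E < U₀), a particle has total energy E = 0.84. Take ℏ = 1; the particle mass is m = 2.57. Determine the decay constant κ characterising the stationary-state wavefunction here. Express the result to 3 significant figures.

κ = 5.74

Since E < U₀ the TISE in this region is ψ'' = κ²ψ with κ = √(2m(U₀ − E))/ℏ.
κ = √(2 × 2.57 × 6.42) = 5.744.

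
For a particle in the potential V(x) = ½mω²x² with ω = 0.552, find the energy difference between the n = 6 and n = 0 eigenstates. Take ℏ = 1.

ΔE = 3.31

E_n = ℏω(n + ½), so ΔE = (6 − 0) ℏω = 6 × 0.552 = 3.312.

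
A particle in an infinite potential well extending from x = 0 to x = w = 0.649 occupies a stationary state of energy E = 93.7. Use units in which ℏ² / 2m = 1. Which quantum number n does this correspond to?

n = 2

From E_n = n²π²ℏ²/(2mw²) invert to n = √(2mw²E)/(πℏ).
n = (0.649/π) × √(2 × 0.5 × 93.7) = 2.000 → n = 2.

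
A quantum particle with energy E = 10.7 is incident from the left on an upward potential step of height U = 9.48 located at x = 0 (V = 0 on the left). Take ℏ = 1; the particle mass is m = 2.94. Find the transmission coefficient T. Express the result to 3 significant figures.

The wavenumbers are k₁ = √(2mE)/ℏ = 7.932 on the left and k₂ = √(2m(E − U))/ℏ = 2.678 on the right.
Matching ψ and ψ′ at x = 0 gives r = (k₁ − k₂)/(k₁ + k₂), so R = r² = 0.2452 and T = 1 − R = 0.7548.

T = 0.755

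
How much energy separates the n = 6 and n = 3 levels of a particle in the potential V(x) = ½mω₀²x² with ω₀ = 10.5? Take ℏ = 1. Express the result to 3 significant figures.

E_n = ℏω₀(n + ½), so ΔE = (6 − 3) ℏω₀ = 3 × 10.5 = 31.50.

ΔE = 31.5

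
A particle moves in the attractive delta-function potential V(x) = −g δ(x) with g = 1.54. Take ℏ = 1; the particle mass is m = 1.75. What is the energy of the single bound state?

The bound state is ψ(x) = √κ e^{−κ|x|}. The derivative jump ψ'(0⁺) − ψ'(0⁻) = −(2mg/ℏ²)ψ(0) fixes κ = mg/ℏ² = 2.695.
Then E = −ℏ²κ²/(2m) = −mg²/(2ℏ²) = -2.075.

E = -2.08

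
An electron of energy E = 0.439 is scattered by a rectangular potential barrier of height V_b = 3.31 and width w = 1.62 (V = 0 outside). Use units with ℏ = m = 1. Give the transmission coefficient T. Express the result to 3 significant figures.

Since E < V_b the interior solution is evanescent with decay constant κ = √(2m(V_b − E))/ℏ = 2.396.
κw = 3.882, sinh(κw) = 24.25.
The exact tunnelling result is T⁻¹ = 1 + V_b² sinh²(κw) / [4E(V_b − E)] = 1279, so T = 0.000782.

T = 0.000782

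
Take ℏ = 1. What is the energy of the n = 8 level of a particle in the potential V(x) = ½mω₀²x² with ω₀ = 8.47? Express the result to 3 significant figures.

Using E_n = (n + ½)ℏω₀: E_8 = 8.5 × 8.47 = 72.00.

E = 72.0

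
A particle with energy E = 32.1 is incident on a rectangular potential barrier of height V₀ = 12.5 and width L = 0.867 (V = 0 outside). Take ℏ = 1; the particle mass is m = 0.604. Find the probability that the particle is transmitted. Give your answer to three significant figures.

T = 0.954

E > V₀: inside the barrier k₂ = √(2m(E − V₀))/ℏ = 4.866, k₂L = 4.219.
T = [1 + V₀² sin²(k₂L) / (4E(E − V₀))]⁻¹ = 1/1.048 = 0.954.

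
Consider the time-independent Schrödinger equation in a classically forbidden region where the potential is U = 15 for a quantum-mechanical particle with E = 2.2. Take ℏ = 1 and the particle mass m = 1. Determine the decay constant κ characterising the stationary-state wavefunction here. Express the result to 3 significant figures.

κ = 5.06

Since E < U the TISE in this region is ψ'' = κ²ψ with κ = √(2m(U − E))/ℏ.
κ = √(2 × 1 × 12.8) = 5.060.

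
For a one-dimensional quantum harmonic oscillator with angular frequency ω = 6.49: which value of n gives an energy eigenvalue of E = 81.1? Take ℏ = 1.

E_n = ℏω(n + ½) ⇒ n = E/(ℏω) − ½ = 81.1/6.49 − 0.5 = 11.996 → n = 12.

n = 12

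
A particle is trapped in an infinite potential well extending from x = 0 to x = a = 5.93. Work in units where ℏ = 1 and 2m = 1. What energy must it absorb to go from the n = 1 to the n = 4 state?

E_n = n²π²ℏ²/(2ma²), so ΔE = (4² − 1²) π²ℏ²/(2ma²).
ΔE = 15 × π² / (2 × 0.5 × 5.93²) = 4.210.

ΔE = 4.21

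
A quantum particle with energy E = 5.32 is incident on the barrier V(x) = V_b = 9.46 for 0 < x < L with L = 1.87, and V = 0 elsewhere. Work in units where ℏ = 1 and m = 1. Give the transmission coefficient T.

T = 0.0000834

E < V_b: inside the barrier ψ ∝ e^{±κx} with κ = √(2m(V_b − E))/ℏ = 2.877.
κL = 5.381, sinh(κL) = 108.6.
Matching ψ, ψ′ at both faces gives T = [1 + V_b² sinh²(κL) / (4E(V_b − E))]⁻¹ = 1/11980 = 0.0000834.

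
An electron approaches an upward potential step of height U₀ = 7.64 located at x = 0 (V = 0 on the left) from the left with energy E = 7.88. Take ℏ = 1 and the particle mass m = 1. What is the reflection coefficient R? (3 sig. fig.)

R = 0.494

On each side the TISE gives plane waves with k = √(2m(E − V))/ℏ: k₁ = √(2·1·7.88) = 3.970, k₂ = √(2·1·0.24) = 0.6928.
Matching ψ and ψ′ at x = 0 gives r = (k₁ − k₂)/(k₁ + k₂), so R = r² = 0.4940 and T = 1 − R = 0.5060.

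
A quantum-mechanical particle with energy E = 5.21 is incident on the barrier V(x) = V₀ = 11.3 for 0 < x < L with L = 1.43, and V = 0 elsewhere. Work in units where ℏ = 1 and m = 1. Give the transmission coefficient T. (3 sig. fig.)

T = 0.000184

Since E < V₀ the interior solution is evanescent with decay constant κ = √(2m(V₀ − E))/ℏ = 3.490.
κL = 4.991, sinh(κL) = 73.51.
Matching ψ, ψ′ at both faces gives T = [1 + V₀² sinh²(κL) / (4E(V₀ − E))]⁻¹ = 1/5438 = 0.000184.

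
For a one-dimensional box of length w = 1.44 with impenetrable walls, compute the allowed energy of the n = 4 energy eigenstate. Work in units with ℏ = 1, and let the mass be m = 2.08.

E = 18.3

Requiring ψ(0) = ψ(w) = 0 quantises k = nπ/w, hence E_n = ℏ²k²/2m = n²π²ℏ²/(2mw²).
E_4 = 4² × π² / (2 × 2.08 × 1.44²) = 18.31.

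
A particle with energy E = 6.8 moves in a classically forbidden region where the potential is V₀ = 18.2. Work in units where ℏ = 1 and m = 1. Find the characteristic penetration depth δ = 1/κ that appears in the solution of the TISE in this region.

δ = 0.209

Since E < V₀ the TISE in this region is ψ'' = κ²ψ with κ = √(2m(V₀ − E))/ℏ.
κ = √(2 × 1 × 11.4) = 4.775. The penetration depth is δ = 1/κ = 0.209.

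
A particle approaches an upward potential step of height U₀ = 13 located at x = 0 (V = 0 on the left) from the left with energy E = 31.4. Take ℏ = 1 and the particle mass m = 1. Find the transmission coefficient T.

T = 0.982

The wavenumbers are k₁ = √(2mE)/ℏ = 7.925 on the left and k₂ = √(2m(E − U₀))/ℏ = 6.066 on the right.
Matching ψ and ψ′ at x = 0 gives r = (k₁ − k₂)/(k₁ + k₂), so R = r² = 0.01764 and T = 1 − R = 0.9824.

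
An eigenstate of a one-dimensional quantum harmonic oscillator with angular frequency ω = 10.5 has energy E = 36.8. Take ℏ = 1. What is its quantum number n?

Invert E_n = (n + ½)ℏω: n = E/ℏω − ½ = 3.005, so n = 3.

n = 3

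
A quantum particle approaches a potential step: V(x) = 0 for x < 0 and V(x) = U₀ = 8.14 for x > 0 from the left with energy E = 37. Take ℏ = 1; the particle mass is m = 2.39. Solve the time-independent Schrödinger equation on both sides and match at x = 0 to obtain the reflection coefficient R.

The wavenumbers are k₁ = √(2mE)/ℏ = 13.30 on the left and k₂ = √(2m(E − U₀))/ℏ = 11.75 on the right.
Matching ψ and ψ′ at x = 0 gives r = (k₁ − k₂)/(k₁ + k₂), so R = r² = 0.003848 and T = 1 − R = 0.9962.

R = 0.00385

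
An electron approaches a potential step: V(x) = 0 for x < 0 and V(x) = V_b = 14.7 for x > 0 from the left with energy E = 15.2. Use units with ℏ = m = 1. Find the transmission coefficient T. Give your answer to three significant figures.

T = 0.520

The wavenumbers are k₁ = √(2mE)/ℏ = 5.514 on the left and k₂ = √(2m(E − V_b))/ℏ = 1.000 on the right.
Continuity of ψ and ψ′ at the step yields the reflection amplitude r = (k₁ − k₂)/(k₁ + k₂) = 0.6930; thus R = |r|² = 0.4802, T = 0.5198.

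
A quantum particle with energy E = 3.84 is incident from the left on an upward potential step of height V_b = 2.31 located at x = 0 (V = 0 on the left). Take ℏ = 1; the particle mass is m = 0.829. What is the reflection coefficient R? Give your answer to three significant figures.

The wavenumbers are k₁ = √(2mE)/ℏ = 2.523 on the left and k₂ = √(2m(E − V_b))/ℏ = 1.593 on the right.
Continuity of ψ and ψ′ at the step yields the reflection amplitude r = (k₁ − k₂)/(k₁ + k₂) = 0.2261; thus R = |r|² = 0.05111, T = 0.9489.

R = 0.0511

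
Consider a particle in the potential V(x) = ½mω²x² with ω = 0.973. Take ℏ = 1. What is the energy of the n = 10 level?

E = 10.2

The oscillator eigenvalues are E_n = ℏω(n + ½), so E_10 = 0.973 × 10.5 = 10.22.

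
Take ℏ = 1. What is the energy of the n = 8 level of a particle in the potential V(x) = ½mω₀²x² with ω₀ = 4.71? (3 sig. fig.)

Using E_n = (n + ½)ℏω₀: E_8 = 8.5 × 4.71 = 40.04.

E = 40.0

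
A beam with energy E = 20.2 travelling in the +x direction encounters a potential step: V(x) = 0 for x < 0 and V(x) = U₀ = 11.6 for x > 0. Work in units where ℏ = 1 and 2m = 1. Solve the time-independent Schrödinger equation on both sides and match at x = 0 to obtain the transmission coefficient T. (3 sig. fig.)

On each side the TISE gives plane waves with k = √(2m(E − V))/ℏ: k₁ = √(2·½·20.2) = 4.494, k₂ = √(2·½·8.6) = 2.933.
Continuity of ψ and ψ′ at the step yields the reflection amplitude r = (k₁ − k₂)/(k₁ + k₂) = 0.2103; thus R = |r|² = 0.04422, T = 0.9558.

T = 0.956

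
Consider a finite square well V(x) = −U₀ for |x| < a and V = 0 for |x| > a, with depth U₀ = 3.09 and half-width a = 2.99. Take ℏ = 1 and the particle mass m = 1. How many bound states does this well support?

N = 5

Define the well-strength parameter z₀ = (a/ℏ)√(2mU₀) = 2.99 × √(2·1·3.09) = 7.433.
The even/odd transcendental equations gain one root per π/2 in z₀, giving N = 1 + ⌊2z₀/π⌋ = 1 + ⌊4.732⌋ = 5.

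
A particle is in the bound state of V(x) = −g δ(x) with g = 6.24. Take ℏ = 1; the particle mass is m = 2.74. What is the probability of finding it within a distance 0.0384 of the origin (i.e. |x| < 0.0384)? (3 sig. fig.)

P = 0.731

The normalised bound state is ψ = √κ e^{−κ|x|} with κ = mg/ℏ² = 17.10.
P(|x| < d) = ∫_{−d}^{d} κ e^{−2κ|x|} dx = 1 − e^{−2κd} = 1 − e^{−1.313} = 0.7310.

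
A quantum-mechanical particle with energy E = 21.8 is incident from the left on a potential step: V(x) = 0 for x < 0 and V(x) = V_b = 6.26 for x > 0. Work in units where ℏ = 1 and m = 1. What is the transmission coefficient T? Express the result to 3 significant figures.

T = 0.993

The wavenumbers are k₁ = √(2mE)/ℏ = 6.603 on the left and k₂ = √(2m(E − V_b))/ℏ = 5.575 on the right.
Continuity of ψ and ψ′ at the step yields the reflection amplitude r = (k₁ − k₂)/(k₁ + k₂) = 0.08442; thus R = |r|² = 0.007127, T = 0.9929.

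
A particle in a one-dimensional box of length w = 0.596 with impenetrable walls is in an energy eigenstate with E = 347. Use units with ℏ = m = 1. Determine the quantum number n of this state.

n = 5

From E_n = n²π²ℏ²/(2mw²) invert to n = √(2mw²E)/(πℏ).
n = (0.596/π) × √(2 × 1 × 347) = 4.998 → n = 5.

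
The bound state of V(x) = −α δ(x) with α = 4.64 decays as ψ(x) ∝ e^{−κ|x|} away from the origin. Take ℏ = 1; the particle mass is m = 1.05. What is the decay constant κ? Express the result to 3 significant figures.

κ = 4.87

Integrating the TISE across x = 0 gives the cusp condition ψ'(0⁺) − ψ'(0⁻) = −(2mα/ℏ²)ψ(0).
With ψ ∝ e^{−κ|x|} this yields −2κ = −2mα/ℏ², so κ = mα/ℏ² = 4.872.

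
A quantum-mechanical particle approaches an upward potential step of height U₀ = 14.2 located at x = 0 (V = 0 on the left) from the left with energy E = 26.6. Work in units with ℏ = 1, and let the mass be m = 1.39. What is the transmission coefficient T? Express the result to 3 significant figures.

The wavenumbers are k₁ = √(2mE)/ℏ = 8.599 on the left and k₂ = √(2m(E − U₀))/ℏ = 5.871 on the right.
Matching ψ and ψ′ at x = 0 gives r = (k₁ − k₂)/(k₁ + k₂), so R = r² = 0.03554 and T = 1 − R = 0.9645.

T = 0.964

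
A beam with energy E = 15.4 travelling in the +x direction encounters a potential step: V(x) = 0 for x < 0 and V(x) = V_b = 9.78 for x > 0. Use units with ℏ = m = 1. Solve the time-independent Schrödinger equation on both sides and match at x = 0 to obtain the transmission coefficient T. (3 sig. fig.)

The wavenumbers are k₁ = √(2mE)/ℏ = 5.550 on the left and k₂ = √(2m(E − V_b))/ℏ = 3.353 on the right.
Continuity of ψ and ψ′ at the step yields the reflection amplitude r = (k₁ − k₂)/(k₁ + k₂) = 0.2468; thus R = |r|² = 0.06091, T = 0.9391.

T = 0.939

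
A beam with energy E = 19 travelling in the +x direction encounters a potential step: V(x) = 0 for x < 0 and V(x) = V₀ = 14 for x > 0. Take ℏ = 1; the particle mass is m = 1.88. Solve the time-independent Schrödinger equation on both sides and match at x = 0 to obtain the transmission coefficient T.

T = 0.896

The wavenumbers are k₁ = √(2mE)/ℏ = 8.452 on the left and k₂ = √(2m(E − V₀))/ℏ = 4.336 on the right.
Matching ψ and ψ′ at x = 0 gives r = (k₁ − k₂)/(k₁ + k₂), so R = r² = 0.1036 and T = 1 − R = 0.8964.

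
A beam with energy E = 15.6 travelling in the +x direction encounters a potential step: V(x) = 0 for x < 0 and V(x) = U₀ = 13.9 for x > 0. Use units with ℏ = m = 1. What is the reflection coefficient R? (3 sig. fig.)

R = 0.254

On each side the TISE gives plane waves with k = √(2m(E − V))/ℏ: k₁ = √(2·1·15.6) = 5.586, k₂ = √(2·1·1.7) = 1.844.
Continuity of ψ and ψ′ at the step yields the reflection amplitude r = (k₁ − k₂)/(k₁ + k₂) = 0.5036; thus R = |r|² = 0.2536, T = 0.7464.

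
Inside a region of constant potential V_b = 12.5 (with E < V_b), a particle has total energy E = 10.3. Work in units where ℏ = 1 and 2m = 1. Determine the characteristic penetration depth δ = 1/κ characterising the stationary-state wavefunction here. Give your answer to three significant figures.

Since E < V_b the TISE in this region is ψ'' = κ²ψ with κ = √(2m(V_b − E))/ℏ.
κ = √(2 × 0.5 × 2.2) = 1.483. The penetration depth is δ = 1/κ = 0.674.

δ = 0.674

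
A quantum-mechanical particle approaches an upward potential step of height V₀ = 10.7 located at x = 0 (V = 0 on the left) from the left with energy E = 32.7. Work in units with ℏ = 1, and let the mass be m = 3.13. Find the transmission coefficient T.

T = 0.990

On each side the TISE gives plane waves with k = √(2m(E − V))/ℏ: k₁ = √(2·3.13·32.7) = 14.31, k₂ = √(2·3.13·22) = 11.74.
Matching ψ and ψ′ at x = 0 gives r = (k₁ − k₂)/(k₁ + k₂), so R = r² = 0.009754 and T = 1 − R = 0.9902.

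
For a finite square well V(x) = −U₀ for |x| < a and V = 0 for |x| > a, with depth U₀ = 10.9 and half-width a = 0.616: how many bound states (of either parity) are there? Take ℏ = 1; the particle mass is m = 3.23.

The dimensionless depth is z₀ = a√(2mU₀)/ℏ = 0.616 × √(70.41) = 5.169.
The even/odd transcendental equations gain one root per π/2 in z₀, giving N = 1 + ⌊2z₀/π⌋ = 1 + ⌊3.291⌋ = 4.

N = 4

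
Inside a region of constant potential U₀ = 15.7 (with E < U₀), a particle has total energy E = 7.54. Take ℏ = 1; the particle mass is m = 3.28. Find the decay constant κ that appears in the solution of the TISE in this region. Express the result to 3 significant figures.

κ = 7.32

Since E < U₀ the TISE in this region is ψ'' = κ²ψ with κ = √(2m(U₀ − E))/ℏ.
κ = √(2 × 3.28 × 8.16) = 7.316.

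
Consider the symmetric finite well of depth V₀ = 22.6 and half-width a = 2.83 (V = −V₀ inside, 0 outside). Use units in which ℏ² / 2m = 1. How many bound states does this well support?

N = 9

The dimensionless depth is z₀ = a√(2mV₀)/ℏ = 2.83 × √(22.60) = 13.45.
A new bound state (alternating even/odd) appears each time z₀ passes a multiple of π/2, so N = ⌊2z₀/π⌋ + 1 = ⌊8.565⌋ + 1 = 9.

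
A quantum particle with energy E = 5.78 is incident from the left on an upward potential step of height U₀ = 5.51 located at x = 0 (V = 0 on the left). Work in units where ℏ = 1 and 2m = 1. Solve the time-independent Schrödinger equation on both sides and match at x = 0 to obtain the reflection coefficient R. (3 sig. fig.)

On each side the TISE gives plane waves with k = √(2m(E − V))/ℏ: k₁ = √(2·½·5.78) = 2.404, k₂ = √(2·½·0.27) = 0.5196.
Continuity of ψ and ψ′ at the step yields the reflection amplitude r = (k₁ − k₂)/(k₁ + k₂) = 0.6446; thus R = |r|² = 0.4155, T = 0.5845.

R = 0.415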